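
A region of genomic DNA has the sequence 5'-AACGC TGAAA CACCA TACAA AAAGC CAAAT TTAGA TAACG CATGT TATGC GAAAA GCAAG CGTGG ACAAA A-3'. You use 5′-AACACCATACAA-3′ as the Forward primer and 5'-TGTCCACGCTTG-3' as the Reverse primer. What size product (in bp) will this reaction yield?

The forward primer matches the template at positions 9–20.
The reverse primer's reverse complement is CAAGCGTGGACA, which matches the template at positions 57–68.
Product length = (reverse-primer end) − (forward-primer start) + 1 = 68 − 9 + 1 = 60 bp.

60 bp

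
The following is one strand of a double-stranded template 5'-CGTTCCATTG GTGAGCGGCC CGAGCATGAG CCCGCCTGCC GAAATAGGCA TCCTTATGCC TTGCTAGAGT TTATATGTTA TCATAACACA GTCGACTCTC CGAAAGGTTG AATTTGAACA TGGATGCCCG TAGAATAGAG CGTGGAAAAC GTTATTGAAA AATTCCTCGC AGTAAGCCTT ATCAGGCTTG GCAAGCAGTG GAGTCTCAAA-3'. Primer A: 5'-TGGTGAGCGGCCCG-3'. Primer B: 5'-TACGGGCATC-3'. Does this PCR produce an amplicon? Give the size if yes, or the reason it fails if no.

Primer A (TGGTGAGCGGCCCG) matches the top strand at positions 9–22; it acts as a forward primer.
Primer B's reverse complement is GATGCCCGTA, matching the top strand at positions 123–132; it acts as a reverse primer.
The 3' ends face each other across positions 9–132, giving a 124 bp product.

Yes — a 124 bp product.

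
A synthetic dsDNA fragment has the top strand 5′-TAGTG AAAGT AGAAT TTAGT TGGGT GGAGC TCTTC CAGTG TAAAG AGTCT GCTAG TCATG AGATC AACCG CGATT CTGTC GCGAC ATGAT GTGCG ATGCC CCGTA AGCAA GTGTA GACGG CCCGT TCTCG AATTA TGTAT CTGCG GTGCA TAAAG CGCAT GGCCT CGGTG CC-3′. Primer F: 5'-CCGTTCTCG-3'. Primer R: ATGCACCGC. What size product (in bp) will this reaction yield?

30 bp

Forward primer CCGTTCTCG is found on the top strand at positions 122–130.
Reverse complement of the reverse primer: GCGGTGCAT. This occurs on the top strand at positions 143–151.
Product length = (reverse-primer end) − (forward-primer start) + 1 = 151 − 122 + 1 = 30 bp.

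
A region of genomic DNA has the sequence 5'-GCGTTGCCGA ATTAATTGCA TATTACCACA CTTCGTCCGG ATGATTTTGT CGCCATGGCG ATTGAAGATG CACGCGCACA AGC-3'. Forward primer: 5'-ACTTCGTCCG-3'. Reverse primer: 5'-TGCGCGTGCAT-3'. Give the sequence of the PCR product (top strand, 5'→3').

5'-ACTTCGTCCGGATGATTTTGTCGCCATGGCGATTGAAGATGCACGCGCA-3'

The forward primer matches the template at positions 30–39.
Reverse complement of the reverse primer: ATGCACGCGCA. This occurs on the top strand at positions 68–78.
The product is the template from position 30 through 78 (49 bp).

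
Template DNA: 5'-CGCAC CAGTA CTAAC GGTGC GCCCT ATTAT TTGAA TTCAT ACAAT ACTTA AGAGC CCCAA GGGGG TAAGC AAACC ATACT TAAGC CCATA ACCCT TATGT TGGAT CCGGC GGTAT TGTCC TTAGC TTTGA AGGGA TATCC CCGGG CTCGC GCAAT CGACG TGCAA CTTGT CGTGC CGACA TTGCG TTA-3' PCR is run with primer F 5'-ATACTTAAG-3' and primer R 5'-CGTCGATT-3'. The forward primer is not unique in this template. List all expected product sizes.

117 bp, 85 bp

The forward primer ATACTTAAG matches the top strand at positions 44–52, 76–84.
The reverse primer's reverse complement is AATCGACG, matching at positions 153–160.
Each forward site pairs with the reverse site to give a product ending at position 160: sizes 117, 85 bp.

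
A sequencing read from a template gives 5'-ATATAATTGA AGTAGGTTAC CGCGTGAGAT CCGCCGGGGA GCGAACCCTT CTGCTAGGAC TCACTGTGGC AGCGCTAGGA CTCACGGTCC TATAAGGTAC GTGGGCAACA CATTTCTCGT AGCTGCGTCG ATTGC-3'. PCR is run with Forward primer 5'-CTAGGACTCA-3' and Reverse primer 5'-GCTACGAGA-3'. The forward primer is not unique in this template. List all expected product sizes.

The forward primer CTAGGACTCA matches the top strand at positions 54–63, 75–84.
The reverse primer's reverse complement is TCTCGTAGC, matching at positions 115–123.
Each forward site pairs with the reverse site to give a product ending at position 123: sizes 70, 49 bp.

70 bp, 49 bp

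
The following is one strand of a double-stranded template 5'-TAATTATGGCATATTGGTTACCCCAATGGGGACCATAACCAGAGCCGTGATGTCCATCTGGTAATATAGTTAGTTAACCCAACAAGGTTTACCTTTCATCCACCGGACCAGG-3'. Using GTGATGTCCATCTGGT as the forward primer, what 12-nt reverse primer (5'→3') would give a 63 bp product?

5'-GGTCCGGTGGAT-3'

The forward primer binds at positions 47–62, so a 63 bp product ends at position 47 + 63 − 1 = 109.
The reverse primer anneals to the top strand over positions 98–109, i.e. to ATCCACCGGACC.
Its sequence written 5'→3' is the reverse complement: GGTCCGGTGGAT.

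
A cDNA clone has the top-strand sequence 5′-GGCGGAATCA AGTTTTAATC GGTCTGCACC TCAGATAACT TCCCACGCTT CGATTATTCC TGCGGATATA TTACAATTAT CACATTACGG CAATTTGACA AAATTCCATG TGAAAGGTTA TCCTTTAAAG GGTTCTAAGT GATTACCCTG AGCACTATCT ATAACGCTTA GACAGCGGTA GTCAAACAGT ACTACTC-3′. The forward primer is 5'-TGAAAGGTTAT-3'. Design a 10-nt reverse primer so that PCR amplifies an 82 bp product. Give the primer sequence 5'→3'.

The forward primer binds at positions 111–121, so an 82 bp product ends at position 111 + 82 − 1 = 192.
The reverse primer anneals to the top strand over positions 183–192, i.e. to CAAACAGTAC.
Its sequence written 5'→3' is the reverse complement: GTACTGTTTG.

5'-GTACTGTTTG-3'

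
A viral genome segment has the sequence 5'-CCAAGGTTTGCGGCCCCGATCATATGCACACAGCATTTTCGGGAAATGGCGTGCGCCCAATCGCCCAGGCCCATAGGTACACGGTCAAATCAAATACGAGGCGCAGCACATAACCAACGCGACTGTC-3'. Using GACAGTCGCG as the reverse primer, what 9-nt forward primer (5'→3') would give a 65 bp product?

5'-GCCCAGGCC-3'

The reverse primer's reverse complement CGCGACTGTC matches the template at positions 118–127, so the product ends at position 127.
A 65 bp product then starts at position 127 − 65 + 1 = 63.
The forward primer is identical to the top strand there: GCCCAGGCC.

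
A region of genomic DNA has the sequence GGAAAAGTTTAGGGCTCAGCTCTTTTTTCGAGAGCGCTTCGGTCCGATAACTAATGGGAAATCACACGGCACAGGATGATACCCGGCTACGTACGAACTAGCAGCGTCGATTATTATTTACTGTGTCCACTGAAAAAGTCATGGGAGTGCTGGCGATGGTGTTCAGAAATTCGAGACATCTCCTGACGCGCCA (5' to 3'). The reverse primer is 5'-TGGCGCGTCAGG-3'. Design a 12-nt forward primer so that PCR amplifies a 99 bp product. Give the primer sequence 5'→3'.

5'-GAACTAGCAGCG-3'

The reverse primer's reverse complement CCTGACGCGCCA matches the template at positions 182–193, so the product ends at position 193.
A 99 bp product then starts at position 193 − 99 + 1 = 95.
The forward primer is identical to the top strand there: GAACTAGCAGCG.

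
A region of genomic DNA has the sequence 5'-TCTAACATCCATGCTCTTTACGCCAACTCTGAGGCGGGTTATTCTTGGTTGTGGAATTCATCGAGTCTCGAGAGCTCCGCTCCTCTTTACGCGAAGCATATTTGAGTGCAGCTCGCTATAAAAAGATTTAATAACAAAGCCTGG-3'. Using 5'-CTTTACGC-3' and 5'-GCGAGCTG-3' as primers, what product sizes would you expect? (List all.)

101 bp, 32 bp

The forward primer CTTTACGC matches the top strand at positions 16–23, 85–92.
The reverse primer's reverse complement is CAGCTCGC, matching at positions 109–116.
Each forward site pairs with the reverse site to give a product ending at position 116: sizes 101, 32 bp.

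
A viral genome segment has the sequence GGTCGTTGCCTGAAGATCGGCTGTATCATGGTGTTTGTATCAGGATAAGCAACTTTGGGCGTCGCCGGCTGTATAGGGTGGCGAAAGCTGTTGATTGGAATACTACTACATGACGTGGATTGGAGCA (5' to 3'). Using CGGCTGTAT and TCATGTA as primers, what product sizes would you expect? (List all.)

The forward primer CGGCTGTAT matches the top strand at positions 18–26, 66–74.
The reverse primer's reverse complement is TACATGA, matching at positions 107–113.
Each forward site pairs with the reverse site to give a product ending at position 113: sizes 96, 48 bp.

96 bp, 48 bp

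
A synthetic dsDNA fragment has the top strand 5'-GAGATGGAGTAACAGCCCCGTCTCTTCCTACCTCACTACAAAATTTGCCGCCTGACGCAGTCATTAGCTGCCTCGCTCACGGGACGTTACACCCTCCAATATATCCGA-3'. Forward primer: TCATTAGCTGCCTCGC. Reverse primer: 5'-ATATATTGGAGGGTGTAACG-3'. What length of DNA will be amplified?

44 bp

The forward primer matches the template at positions 61–76.
The reverse primer's reverse complement is CGTTACACCCTCCAATATAT, which matches the template at positions 85–104.
Amplicon spans positions 61–104: 44 bp.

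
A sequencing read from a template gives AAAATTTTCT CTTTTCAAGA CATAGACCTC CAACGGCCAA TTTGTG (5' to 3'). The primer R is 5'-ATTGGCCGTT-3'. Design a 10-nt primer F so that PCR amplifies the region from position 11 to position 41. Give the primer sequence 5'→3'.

5'-CTTTTCAAGA-3'

The reverse primer's reverse complement AACGGCCAAT matches the template at positions 32–41; the product starts at position 11.
The forward primer is identical to the top strand over positions 11–20: CTTTTCAAGA.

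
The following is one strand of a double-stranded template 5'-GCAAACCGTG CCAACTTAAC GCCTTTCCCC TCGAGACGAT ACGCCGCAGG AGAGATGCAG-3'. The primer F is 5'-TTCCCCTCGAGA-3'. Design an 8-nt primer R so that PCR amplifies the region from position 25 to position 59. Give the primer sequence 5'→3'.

The product's 3' end on the top strand is position 59.
The reverse primer anneals to the top strand over positions 52–59, i.e. to GAGATGCA.
Its sequence written 5'→3' is the reverse complement: TGCATCTC.

5'-TGCATCTC-3'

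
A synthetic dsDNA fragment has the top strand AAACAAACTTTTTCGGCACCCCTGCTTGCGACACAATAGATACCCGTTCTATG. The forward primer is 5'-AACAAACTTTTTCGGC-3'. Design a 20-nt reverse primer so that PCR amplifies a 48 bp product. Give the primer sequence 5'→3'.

5'-GAACGGGTATCTATTGTGTC-3'

The forward primer binds at positions 2–17, so a 48 bp product ends at position 2 + 48 − 1 = 49.
The reverse primer anneals to the top strand over positions 30–49, i.e. to GACACAATAGATACCCGTTC.
Its sequence written 5'→3' is the reverse complement: GAACGGGTATCTATTGTGTC.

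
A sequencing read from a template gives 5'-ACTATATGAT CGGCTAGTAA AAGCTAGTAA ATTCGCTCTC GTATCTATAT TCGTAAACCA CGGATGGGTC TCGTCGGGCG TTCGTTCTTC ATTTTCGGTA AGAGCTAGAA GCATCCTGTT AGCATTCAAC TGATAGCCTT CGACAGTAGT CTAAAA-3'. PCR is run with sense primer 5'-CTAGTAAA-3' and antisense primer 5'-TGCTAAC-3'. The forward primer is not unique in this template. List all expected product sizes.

111 bp, 101 bp

The forward primer CTAGTAAA matches the top strand at positions 14–21, 24–31.
The reverse primer's reverse complement is GTTAGCA, matching at positions 118–124.
Each forward site pairs with the reverse site to give a product ending at position 124: sizes 111, 101 bp.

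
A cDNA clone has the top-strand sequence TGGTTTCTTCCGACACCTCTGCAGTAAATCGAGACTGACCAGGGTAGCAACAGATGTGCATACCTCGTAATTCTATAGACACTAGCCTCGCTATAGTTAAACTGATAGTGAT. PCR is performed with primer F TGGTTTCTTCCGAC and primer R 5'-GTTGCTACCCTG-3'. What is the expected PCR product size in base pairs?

Forward primer TGGTTTCTTCCGAC is found on the top strand at positions 1–14.
The reverse primer's reverse complement is CAGGGTAGCAAC, which matches the template at positions 40–51.
Amplicon spans positions 1–51: 51 bp.

51 bp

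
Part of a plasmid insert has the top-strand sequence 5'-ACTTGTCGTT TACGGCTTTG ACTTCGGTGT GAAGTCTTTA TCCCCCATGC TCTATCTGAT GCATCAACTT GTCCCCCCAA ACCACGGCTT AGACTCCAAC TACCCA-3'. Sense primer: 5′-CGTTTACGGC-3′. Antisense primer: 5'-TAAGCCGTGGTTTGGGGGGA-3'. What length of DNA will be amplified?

The forward primer matches the template at positions 7–16.
Reverse complement of the reverse primer: TCCCCCCAAACCACGGCTTA. This occurs on the top strand at positions 72–91.
Amplicon spans positions 7–91: 85 bp.

85 bp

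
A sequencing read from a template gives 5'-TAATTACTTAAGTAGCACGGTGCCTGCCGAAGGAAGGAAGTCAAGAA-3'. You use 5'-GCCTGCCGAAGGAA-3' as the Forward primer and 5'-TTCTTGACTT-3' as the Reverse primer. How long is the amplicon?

26 bp

Scanning the template, GCCTGCCGAAGGAA occurs at positions 22–35; this primer anneals to the bottom strand there with its 3' end pointing downstream.
The reverse primer's reverse complement is AAGTCAAGAA, which matches the template at positions 38–47.
Amplicon spans positions 22–47: 26 bp.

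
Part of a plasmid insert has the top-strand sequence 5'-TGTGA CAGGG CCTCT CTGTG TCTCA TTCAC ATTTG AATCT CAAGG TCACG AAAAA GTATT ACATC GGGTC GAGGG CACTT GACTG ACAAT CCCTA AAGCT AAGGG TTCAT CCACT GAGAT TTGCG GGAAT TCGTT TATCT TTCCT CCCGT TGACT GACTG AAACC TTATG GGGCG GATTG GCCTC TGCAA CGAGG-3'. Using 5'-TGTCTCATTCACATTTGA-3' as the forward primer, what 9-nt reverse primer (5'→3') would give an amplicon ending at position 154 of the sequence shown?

The forward primer binds at positions 19–36; the product's 3' end on the top strand is position 154.
The reverse primer anneals to the top strand over positions 146–154, i.e. to CCCGTTGAC.
Its sequence written 5'→3' is the reverse complement: GTCAACGGG.

5'-GTCAACGGG-3'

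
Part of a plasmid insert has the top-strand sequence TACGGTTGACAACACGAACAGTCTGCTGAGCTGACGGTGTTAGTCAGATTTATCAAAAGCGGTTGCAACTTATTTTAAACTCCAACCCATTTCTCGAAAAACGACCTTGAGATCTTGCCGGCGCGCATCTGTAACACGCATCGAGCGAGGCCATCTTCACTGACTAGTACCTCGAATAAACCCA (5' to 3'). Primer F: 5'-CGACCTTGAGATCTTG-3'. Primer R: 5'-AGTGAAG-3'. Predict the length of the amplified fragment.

Forward primer CGACCTTGAGATCTTG is found on the top strand at positions 102–117.
Reverse complement of the reverse primer: CTTCACT. This occurs on the top strand at positions 155–161.
Product length = (reverse-primer end) − (forward-primer start) + 1 = 161 − 102 + 1 = 60 bp.

60 bp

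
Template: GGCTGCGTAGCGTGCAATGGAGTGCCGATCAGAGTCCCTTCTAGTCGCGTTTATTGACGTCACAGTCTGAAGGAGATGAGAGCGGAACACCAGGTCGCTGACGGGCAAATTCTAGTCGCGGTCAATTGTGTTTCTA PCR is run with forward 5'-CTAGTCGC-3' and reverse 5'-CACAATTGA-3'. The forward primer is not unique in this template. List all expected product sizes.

90 bp, 19 bp

The forward primer CTAGTCGC matches the top strand at positions 41–48, 112–119.
The reverse primer's reverse complement is TCAATTGTG, matching at positions 122–130.
Each forward site pairs with the reverse site to give a product ending at position 130: sizes 90, 19 bp.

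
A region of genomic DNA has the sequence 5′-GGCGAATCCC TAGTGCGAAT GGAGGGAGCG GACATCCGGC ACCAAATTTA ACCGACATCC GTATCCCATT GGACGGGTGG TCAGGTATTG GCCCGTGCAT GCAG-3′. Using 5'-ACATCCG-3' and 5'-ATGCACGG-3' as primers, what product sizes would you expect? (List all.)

69 bp, 46 bp

The forward primer ACATCCG matches the top strand at positions 32–38, 55–61.
The reverse primer's reverse complement is CCGTGCAT, matching at positions 93–100.
Each forward site pairs with the reverse site to give a product ending at position 100: sizes 69, 46 bp.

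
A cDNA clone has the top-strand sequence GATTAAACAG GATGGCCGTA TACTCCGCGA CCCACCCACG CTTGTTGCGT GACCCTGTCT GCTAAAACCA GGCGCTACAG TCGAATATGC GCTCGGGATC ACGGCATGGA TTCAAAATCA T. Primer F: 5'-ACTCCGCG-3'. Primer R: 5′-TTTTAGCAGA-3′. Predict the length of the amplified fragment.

46 bp

Forward primer ACTCCGCG is found on the top strand at positions 22–29.
Taking the reverse complement of TTTTAGCAGA gives TCTGCTAAAA, found at positions 58–67 on the template; the primer anneals here to the top strand with its 3' end pointing upstream.
Amplicon spans positions 22–67: 46 bp.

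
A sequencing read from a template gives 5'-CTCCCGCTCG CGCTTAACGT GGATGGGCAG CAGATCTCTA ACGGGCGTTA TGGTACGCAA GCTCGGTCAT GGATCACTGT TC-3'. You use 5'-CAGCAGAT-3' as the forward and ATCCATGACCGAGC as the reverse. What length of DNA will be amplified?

47 bp

Scanning the template, CAGCAGAT occurs at positions 28–35; this primer anneals to the bottom strand there with its 3' end pointing downstream.
Taking the reverse complement of ATCCATGACCGAGC gives GCTCGGTCATGGAT, found at positions 61–74 on the template; the primer anneals here to the top strand with its 3' end pointing upstream.
Amplicon spans positions 28–74: 47 bp.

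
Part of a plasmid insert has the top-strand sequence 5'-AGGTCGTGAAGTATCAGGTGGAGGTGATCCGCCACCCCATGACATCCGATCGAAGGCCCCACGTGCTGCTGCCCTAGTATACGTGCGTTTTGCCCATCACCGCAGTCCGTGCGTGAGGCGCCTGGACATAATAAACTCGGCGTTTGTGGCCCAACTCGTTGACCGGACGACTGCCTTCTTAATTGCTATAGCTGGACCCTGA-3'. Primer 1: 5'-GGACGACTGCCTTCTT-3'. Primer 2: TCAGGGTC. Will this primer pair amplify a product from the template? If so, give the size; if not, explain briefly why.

Yes — a 38 bp product.

Primer 1 (GGACGACTGCCTTCTT) matches the top strand at positions 165–180; it acts as a forward primer.
Primer 2's reverse complement is GACCCTGA, matching the top strand at positions 195–202; it acts as a reverse primer.
The 3' ends face each other across positions 165–202, giving a 38 bp product.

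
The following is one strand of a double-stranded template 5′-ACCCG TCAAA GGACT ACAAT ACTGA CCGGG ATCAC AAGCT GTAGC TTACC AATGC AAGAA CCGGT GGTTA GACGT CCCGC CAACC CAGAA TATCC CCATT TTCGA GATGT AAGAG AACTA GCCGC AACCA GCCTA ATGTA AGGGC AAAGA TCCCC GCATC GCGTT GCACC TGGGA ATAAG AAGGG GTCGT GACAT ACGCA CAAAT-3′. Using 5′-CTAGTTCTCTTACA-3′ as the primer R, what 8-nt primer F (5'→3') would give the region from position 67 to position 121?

5'-GTTAGACG-3'

The reverse primer's reverse complement TGTAAGAGAACTAG matches the template at positions 108–121; the product starts at position 67.
The forward primer is identical to the top strand over positions 67–74: GTTAGACG.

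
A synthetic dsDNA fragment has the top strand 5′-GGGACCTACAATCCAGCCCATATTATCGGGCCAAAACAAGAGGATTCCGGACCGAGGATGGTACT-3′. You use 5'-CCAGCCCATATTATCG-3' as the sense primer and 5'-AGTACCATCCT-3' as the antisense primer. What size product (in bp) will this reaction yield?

53 bp

Scanning the template, CCAGCCCATATTATCG occurs at positions 13–28; this primer anneals to the bottom strand there with its 3' end pointing downstream.
Taking the reverse complement of AGTACCATCCT gives AGGATGGTACT, found at positions 55–65 on the template; the primer anneals here to the top strand with its 3' end pointing upstream.
Amplicon spans positions 13–65: 53 bp.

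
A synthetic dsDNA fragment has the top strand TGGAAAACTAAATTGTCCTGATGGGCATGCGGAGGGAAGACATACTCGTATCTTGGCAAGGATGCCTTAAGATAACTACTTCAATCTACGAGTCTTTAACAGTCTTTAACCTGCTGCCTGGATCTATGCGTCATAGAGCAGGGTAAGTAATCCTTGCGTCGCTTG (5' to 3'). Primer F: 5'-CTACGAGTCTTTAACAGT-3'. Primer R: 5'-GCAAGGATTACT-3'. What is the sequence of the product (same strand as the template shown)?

5'-CTACGAGTCTTTAACAGTCTTTAACCTGCTGCCTGGATCTATGCGTCATAGAGCAGGGTAAGTAATCCTTGC-3'

Scanning the template, CTACGAGTCTTTAACAGT occurs at positions 86–103; this primer anneals to the bottom strand there with its 3' end pointing downstream.
Taking the reverse complement of GCAAGGATTACT gives AGTAATCCTTGC, found at positions 146–157 on the template; the primer anneals here to the top strand with its 3' end pointing upstream.
The product is the template from position 86 through 157 (72 bp).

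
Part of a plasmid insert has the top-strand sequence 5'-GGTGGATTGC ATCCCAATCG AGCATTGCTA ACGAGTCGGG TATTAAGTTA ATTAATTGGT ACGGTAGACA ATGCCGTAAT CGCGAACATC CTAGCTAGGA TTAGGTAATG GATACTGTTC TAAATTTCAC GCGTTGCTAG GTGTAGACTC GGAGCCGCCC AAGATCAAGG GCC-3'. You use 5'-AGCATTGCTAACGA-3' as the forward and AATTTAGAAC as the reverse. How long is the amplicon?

The forward primer matches the template at positions 21–34.
The reverse primer's reverse complement is GTTCTAAATT, which matches the template at positions 117–126.
Product length = (reverse-primer end) − (forward-primer start) + 1 = 126 − 21 + 1 = 106 bp.

106 bp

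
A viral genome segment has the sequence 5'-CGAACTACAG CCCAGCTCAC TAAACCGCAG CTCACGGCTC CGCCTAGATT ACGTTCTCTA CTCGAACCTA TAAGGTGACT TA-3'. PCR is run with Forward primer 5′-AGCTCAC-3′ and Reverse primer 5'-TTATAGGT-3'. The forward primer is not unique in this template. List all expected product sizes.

The forward primer AGCTCAC matches the top strand at positions 14–20, 29–35.
The reverse primer's reverse complement is ACCTATAA, matching at positions 66–73.
Each forward site pairs with the reverse site to give a product ending at position 73: sizes 60, 45 bp.

60 bp, 45 bp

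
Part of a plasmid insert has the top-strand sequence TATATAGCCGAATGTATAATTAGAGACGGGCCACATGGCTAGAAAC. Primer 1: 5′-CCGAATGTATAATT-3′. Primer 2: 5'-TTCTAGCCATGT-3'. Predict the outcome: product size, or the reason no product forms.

Yes — a 37 bp product.

Primer 1 (CCGAATGTATAATT) matches the top strand at positions 8–21; it acts as a forward primer.
Primer 2's reverse complement is ACATGGCTAGAA, matching the top strand at positions 33–44; it acts as a reverse primer.
The 3' ends face each other across positions 8–44, giving a 37 bp product.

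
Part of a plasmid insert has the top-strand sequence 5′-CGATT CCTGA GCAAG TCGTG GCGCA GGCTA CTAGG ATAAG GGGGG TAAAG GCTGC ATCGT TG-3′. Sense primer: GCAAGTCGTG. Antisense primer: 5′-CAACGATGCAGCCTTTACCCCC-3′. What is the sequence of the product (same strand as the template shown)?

The forward primer matches the template at positions 11–20.
Reverse complement of the reverse primer: GGGGGTAAAGGCTGCATCGTTG. This occurs on the top strand at positions 41–62.
The product is the template from position 11 through 62 (52 bp).

5'-GCAAGTCGTGGCGCAGGCTACTAGGATAAGGGGGGTAAAGGCTGCATCGTTG-3'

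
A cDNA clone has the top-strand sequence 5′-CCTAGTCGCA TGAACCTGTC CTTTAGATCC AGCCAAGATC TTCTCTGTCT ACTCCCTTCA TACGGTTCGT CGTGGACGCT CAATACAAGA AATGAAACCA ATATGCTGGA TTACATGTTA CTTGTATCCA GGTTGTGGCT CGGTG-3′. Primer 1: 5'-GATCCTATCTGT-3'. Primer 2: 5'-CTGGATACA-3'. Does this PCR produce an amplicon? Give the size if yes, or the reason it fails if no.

No product — primer 1 has no binding site in the template.

Primer 1 (GATCCTATCTGT) does not match the top strand, and its reverse complement ACAGATAGGATC does not match either.
With no annealing site for primer 1, no amplification occurs.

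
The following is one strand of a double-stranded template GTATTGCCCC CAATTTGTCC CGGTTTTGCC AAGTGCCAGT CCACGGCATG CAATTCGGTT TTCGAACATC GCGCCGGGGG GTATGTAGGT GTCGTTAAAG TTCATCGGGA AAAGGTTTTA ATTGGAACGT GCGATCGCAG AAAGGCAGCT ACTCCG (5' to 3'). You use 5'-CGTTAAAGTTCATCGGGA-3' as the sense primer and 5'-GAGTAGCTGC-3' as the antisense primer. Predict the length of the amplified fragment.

Forward primer CGTTAAAGTTCATCGGGA is found on the top strand at positions 93–110.
Taking the reverse complement of GAGTAGCTGC gives GCAGCTACTC, found at positions 145–154 on the template; the primer anneals here to the top strand with its 3' end pointing upstream.
Product length = (reverse-primer end) − (forward-primer start) + 1 = 154 − 93 + 1 = 62 bp.

62 bp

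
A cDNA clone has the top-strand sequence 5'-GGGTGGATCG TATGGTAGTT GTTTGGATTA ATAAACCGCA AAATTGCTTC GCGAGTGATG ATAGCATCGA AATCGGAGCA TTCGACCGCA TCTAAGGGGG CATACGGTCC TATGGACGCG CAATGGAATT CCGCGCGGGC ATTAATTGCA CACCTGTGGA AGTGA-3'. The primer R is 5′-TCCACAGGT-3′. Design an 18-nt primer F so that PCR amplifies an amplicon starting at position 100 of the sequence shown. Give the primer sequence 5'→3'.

5'-GCATACGGTCCTATGGAC-3'

The reverse primer's reverse complement ACCTGTGGA matches the template at positions 152–160; the product starts at position 100.
The forward primer is identical to the top strand over positions 100–117: GCATACGGTCCTATGGAC.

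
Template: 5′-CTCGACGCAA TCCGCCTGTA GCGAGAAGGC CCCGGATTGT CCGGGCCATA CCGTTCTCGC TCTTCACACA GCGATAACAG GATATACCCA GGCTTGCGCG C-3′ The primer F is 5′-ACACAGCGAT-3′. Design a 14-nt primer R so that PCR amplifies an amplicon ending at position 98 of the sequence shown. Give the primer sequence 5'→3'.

5'-CGCAAGCCTGGGTA-3'

The forward primer binds at positions 66–75; the product's 3' end on the top strand is position 98.
The reverse primer anneals to the top strand over positions 85–98, i.e. to TACCCAGGCTTGCG.
Its sequence written 5'→3' is the reverse complement: CGCAAGCCTGGGTA.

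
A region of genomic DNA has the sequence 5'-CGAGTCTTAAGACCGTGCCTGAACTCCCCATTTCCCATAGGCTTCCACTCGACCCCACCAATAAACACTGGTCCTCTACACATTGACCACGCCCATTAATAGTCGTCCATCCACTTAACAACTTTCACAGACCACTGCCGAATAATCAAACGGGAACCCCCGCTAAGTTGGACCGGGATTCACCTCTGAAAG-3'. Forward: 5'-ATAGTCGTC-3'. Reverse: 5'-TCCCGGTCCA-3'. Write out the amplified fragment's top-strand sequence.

5'-ATAGTCGTCCATCCACTTAACAACTTTCACAGACCACTGCCGAATAATCAAACGGGAACCCCCGCTAAGTTGGACCGGGA-3'

Scanning the template, ATAGTCGTC occurs at positions 99–107; this primer anneals to the bottom strand there with its 3' end pointing downstream.
Taking the reverse complement of TCCCGGTCCA gives TGGACCGGGA, found at positions 169–178 on the template; the primer anneals here to the top strand with its 3' end pointing upstream.
The product is the template from position 99 through 178 (80 bp).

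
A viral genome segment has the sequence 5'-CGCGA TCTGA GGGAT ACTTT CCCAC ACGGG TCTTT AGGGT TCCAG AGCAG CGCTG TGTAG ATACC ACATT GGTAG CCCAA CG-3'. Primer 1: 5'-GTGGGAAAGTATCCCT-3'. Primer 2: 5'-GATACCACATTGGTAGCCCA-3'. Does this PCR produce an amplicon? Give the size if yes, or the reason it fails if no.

Primer 1 (GTGGGAAAGTATCCCT) has reverse complement AGGGATACTTTCCCAC, which matches the top strand at positions 10–25; primer 1 anneals to the top strand there with its 3' end pointing upstream toward position 10.
Primer 2 (GATACCACATTGGTAGCCCA) matches the top strand directly at positions 60–79; it anneals to the bottom strand with its 3' end pointing downstream toward position 79.
The 3' ends diverge (primer 1 extends toward position 1, primer 2 toward position 82), so the primers never converge on a shared product.

No product — the primers' 3' ends point away from each other.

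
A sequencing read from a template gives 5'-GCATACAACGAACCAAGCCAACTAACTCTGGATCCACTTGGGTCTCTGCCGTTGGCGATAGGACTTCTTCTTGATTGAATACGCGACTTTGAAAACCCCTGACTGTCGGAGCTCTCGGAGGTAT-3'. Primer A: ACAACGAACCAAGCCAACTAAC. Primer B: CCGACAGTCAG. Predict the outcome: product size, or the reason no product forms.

Yes — a 105 bp product.

Primer A (ACAACGAACCAAGCCAACTAAC) matches the top strand at positions 5–26; it acts as a forward primer.
Primer B's reverse complement is CTGACTGTCGG, matching the top strand at positions 99–109; it acts as a reverse primer.
The 3' ends face each other across positions 5–109, giving a 105 bp product.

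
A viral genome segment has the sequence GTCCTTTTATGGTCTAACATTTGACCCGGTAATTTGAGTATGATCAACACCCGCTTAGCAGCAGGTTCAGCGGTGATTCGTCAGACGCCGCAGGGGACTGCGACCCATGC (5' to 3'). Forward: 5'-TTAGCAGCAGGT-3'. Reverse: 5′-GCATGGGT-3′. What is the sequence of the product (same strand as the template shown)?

5'-TTAGCAGCAGGTTCAGCGGTGATTCGTCAGACGCCGCAGGGGACTGCGACCCATGC-3'

Scanning the template, TTAGCAGCAGGT occurs at positions 55–66; this primer anneals to the bottom strand there with its 3' end pointing downstream.
Taking the reverse complement of GCATGGGT gives ACCCATGC, found at positions 103–110 on the template; the primer anneals here to the top strand with its 3' end pointing upstream.
The product is the template from position 55 through 110 (56 bp).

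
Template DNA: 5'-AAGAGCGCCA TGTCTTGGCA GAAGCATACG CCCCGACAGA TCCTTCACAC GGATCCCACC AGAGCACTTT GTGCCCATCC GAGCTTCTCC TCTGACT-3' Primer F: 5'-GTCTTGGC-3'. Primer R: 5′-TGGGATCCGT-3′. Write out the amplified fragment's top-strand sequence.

5'-GTCTTGGCAGAAGCATACGCCCCGACAGATCCTTCACACGGATCCCA-3'

The forward primer matches the template at positions 12–19.
Taking the reverse complement of TGGGATCCGT gives ACGGATCCCA, found at positions 49–58 on the template; the primer anneals here to the top strand with its 3' end pointing upstream.
The product is the template from position 12 through 58 (47 bp).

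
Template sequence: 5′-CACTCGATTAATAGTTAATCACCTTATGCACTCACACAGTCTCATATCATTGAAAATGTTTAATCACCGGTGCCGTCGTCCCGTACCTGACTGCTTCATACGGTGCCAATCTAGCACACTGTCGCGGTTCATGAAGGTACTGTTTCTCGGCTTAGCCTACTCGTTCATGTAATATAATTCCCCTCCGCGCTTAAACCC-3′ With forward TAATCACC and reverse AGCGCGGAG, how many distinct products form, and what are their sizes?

The forward primer TAATCACC matches the top strand at positions 16–23, 61–68.
The reverse primer's reverse complement is CTCCGCGCT, matching at positions 183–191.
Each forward site pairs with the reverse site to give a product ending at position 191: sizes 176, 131 bp.

Two products: 176 bp, 131 bp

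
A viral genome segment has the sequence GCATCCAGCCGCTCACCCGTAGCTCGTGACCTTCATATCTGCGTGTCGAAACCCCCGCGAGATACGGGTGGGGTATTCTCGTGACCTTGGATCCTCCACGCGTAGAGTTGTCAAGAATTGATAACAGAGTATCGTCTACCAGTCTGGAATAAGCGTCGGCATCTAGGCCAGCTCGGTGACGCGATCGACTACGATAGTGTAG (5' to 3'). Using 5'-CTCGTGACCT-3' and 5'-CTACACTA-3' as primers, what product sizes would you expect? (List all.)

The forward primer CTCGTGACCT matches the top strand at positions 23–32, 78–87.
The reverse primer's reverse complement is TAGTGTAG, matching at positions 195–202.
Each forward site pairs with the reverse site to give a product ending at position 202: sizes 180, 125 bp.

180 bp, 125 bp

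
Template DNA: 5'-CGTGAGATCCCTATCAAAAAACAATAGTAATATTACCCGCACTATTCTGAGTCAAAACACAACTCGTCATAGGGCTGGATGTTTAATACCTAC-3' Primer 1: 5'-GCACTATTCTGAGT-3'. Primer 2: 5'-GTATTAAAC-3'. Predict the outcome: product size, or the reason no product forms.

Yes — a 51 bp product.

Primer 1 (GCACTATTCTGAGT) matches the top strand at positions 39–52; it acts as a forward primer.
Primer 2's reverse complement is GTTTAATAC, matching the top strand at positions 81–89; it acts as a reverse primer.
The 3' ends face each other across positions 39–89, giving a 51 bp product.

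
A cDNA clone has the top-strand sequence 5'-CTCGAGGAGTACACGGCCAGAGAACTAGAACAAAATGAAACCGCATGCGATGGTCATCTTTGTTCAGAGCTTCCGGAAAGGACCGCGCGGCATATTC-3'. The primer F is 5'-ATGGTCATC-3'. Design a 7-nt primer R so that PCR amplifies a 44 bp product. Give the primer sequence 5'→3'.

The forward primer binds at positions 50–58, so a 44 bp product ends at position 50 + 44 − 1 = 93.
The reverse primer anneals to the top strand over positions 87–93, i.e. to GCGGCAT.
Its sequence written 5'→3' is the reverse complement: ATGCCGC.

5'-ATGCCGC-3'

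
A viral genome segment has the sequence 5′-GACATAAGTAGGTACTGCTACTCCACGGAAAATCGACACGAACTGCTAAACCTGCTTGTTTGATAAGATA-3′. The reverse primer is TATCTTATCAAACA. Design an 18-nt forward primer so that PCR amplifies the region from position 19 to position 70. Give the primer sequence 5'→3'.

The reverse primer's reverse complement TGTTTGATAAGATA matches the template at positions 57–70; the product starts at position 19.
The forward primer is identical to the top strand over positions 19–36: TACTCCACGGAAAATCGA.

5'-TACTCCACGGAAAATCGA-3'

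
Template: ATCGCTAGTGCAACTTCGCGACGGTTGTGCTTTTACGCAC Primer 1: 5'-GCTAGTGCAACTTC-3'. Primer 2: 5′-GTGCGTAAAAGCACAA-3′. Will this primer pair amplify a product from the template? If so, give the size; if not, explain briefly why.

Primer 1 (GCTAGTGCAACTTC) matches the top strand at positions 4–17; it acts as a forward primer.
Primer 2's reverse complement is TTGTGCTTTTACGCAC, matching the top strand at positions 25–40; it acts as a reverse primer.
The 3' ends face each other across positions 4–40, giving a 37 bp product.

Yes — a 37 bp product.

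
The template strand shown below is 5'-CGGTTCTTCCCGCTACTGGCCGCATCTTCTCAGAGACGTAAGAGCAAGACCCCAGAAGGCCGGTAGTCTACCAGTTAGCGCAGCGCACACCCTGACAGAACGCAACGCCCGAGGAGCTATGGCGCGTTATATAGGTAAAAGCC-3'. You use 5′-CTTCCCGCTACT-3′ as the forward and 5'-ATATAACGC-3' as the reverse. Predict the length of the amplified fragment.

Scanning the template, CTTCCCGCTACT occurs at positions 6–17; this primer anneals to the bottom strand there with its 3' end pointing downstream.
Taking the reverse complement of ATATAACGC gives GCGTTATAT, found at positions 124–132 on the template; the primer anneals here to the top strand with its 3' end pointing upstream.
Amplicon spans positions 6–132: 127 bp.

127 bp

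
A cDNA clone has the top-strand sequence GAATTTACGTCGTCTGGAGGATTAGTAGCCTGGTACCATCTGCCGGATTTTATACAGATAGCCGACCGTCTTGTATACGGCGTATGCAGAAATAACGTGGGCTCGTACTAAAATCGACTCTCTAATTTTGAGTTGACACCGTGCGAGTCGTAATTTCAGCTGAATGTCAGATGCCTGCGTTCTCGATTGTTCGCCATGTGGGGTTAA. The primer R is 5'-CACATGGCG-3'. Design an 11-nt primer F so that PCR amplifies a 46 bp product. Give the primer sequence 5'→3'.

The reverse primer's reverse complement CGCCATGTG matches the template at positions 192–200, so the product ends at position 200.
A 46 bp product then starts at position 200 − 46 + 1 = 155.
The forward primer is identical to the top strand there: TTCAGCTGAAT.

5'-TTCAGCTGAAT-3'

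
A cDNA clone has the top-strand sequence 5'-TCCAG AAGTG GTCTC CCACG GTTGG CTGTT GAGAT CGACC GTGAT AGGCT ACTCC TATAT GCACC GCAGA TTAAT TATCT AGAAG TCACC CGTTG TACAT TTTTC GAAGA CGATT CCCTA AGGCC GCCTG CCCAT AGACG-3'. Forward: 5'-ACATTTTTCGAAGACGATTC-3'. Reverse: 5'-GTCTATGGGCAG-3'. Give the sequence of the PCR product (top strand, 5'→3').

The forward primer matches the template at positions 97–116.
Taking the reverse complement of GTCTATGGGCAG gives CTGCCCATAGAC, found at positions 128–139 on the template; the primer anneals here to the top strand with its 3' end pointing upstream.
The product is the template from position 97 through 139 (43 bp).

5'-ACATTTTTCGAAGACGATTCCCTAAGGCCGCCTGCCCATAGAC-3'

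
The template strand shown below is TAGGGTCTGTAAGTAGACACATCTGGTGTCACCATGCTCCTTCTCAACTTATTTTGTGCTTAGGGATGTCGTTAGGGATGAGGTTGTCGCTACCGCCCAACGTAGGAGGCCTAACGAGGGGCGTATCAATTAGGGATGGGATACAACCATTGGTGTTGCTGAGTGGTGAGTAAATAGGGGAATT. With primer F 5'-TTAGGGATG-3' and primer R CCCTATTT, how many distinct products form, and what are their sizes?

The forward primer TTAGGGATG matches the top strand at positions 60–68, 72–80, 130–138.
The reverse primer's reverse complement is AAATAGGG, matching at positions 172–179.
Each forward site pairs with the reverse site to give a product ending at position 179: sizes 120, 108, 50 bp.

Three products: 120 bp, 108 bp, 50 bp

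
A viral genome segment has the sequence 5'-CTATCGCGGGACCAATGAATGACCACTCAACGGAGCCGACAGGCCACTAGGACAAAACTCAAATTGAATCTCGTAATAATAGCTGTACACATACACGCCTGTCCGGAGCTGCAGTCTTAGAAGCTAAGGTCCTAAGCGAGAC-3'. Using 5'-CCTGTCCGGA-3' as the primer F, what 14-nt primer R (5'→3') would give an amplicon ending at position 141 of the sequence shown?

5'-TCTCGCTTAGGACC-3'

The forward primer binds at positions 98–107; the product's 3' end on the top strand is position 141.
The reverse primer anneals to the top strand over positions 128–141, i.e. to GGTCCTAAGCGAGA.
Its sequence written 5'→3' is the reverse complement: TCTCGCTTAGGACC.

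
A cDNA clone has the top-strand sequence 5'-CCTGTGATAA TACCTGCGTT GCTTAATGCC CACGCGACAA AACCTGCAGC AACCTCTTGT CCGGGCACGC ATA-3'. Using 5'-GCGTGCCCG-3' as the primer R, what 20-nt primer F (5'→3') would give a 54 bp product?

The reverse primer's reverse complement CGGGCACGC matches the template at positions 62–70, so the product ends at position 70.
A 54 bp product then starts at position 70 − 54 + 1 = 17.
The forward primer is identical to the top strand there: CGTTGCTTAATGCCCACGCG.

5'-CGTTGCTTAATGCCCACGCG-3'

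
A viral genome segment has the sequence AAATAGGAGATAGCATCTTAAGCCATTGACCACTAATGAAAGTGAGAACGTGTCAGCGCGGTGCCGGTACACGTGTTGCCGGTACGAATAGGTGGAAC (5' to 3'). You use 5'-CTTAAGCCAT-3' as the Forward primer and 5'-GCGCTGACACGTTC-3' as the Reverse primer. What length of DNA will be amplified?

43 bp

Forward primer CTTAAGCCAT is found on the top strand at positions 17–26.
The reverse primer's reverse complement is GAACGTGTCAGCGC, which matches the template at positions 46–59.
Amplicon spans positions 17–59: 43 bp.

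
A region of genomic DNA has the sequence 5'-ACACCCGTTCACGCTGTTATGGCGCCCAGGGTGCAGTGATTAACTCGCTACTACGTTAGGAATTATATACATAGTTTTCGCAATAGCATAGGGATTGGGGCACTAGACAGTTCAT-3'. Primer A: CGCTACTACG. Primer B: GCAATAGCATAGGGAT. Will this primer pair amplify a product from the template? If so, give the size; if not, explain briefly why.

Primer A (CGCTACTACG) matches the top strand at positions 46–55 (3' end points downstream).
Primer B (GCAATAGCATAGGGAT) also matches the top strand directly, at positions 80–95 — its reverse complement ATCCCTATGCTATTGC is not present.
Both primers anneal to the bottom strand with 3' ends pointing the same way, so neither can prime synthesis back toward the other.

No product — both primers anneal to the same strand and extend in the same direction.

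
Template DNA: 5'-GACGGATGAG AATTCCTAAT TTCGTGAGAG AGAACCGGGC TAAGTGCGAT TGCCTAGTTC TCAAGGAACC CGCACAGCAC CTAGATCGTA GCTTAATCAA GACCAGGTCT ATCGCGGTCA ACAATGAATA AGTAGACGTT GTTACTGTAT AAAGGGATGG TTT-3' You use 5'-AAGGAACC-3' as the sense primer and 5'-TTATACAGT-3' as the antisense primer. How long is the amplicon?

90 bp

The forward primer matches the template at positions 63–70.
The reverse primer's reverse complement is ACTGTATAA, which matches the template at positions 144–152.
The product runs from position 63 to position 152, so its length is 152 − 63 + 1 = 90 bp.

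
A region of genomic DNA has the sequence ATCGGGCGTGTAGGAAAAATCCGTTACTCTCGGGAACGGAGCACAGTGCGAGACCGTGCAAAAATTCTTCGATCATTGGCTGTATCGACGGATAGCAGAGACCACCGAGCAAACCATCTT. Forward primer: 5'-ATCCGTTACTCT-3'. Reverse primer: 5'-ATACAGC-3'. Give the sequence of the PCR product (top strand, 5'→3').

5'-ATCCGTTACTCTCGGGAACGGAGCACAGTGCGAGACCGTGCAAAAATTCTTCGATCATTGGCTGTAT-3'

Scanning the template, ATCCGTTACTCT occurs at positions 19–30; this primer anneals to the bottom strand there with its 3' end pointing downstream.
Taking the reverse complement of ATACAGC gives GCTGTAT, found at positions 79–85 on the template; the primer anneals here to the top strand with its 3' end pointing upstream.
The product is the template from position 19 through 85 (67 bp).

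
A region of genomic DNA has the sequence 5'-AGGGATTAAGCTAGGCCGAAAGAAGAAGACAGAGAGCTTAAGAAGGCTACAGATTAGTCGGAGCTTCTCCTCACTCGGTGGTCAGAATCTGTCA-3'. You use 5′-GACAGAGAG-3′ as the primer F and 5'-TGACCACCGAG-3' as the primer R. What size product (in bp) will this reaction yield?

Forward primer GACAGAGAG is found on the top strand at positions 28–36.
The reverse primer's reverse complement is CTCGGTGGTCA, which matches the template at positions 74–84.
The product runs from position 28 to position 84, so its length is 84 − 28 + 1 = 57 bp.

57 bp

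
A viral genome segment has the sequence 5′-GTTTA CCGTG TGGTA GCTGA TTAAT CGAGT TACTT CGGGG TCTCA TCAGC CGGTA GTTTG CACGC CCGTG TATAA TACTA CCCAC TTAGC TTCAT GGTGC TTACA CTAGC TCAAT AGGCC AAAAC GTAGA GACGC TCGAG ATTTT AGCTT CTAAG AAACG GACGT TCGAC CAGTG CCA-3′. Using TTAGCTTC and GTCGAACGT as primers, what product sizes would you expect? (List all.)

85 bp, 27 bp

The forward primer TTAGCTTC matches the top strand at positions 86–93, 144–151.
The reverse primer's reverse complement is ACGTTCGAC, matching at positions 162–170.
Each forward site pairs with the reverse site to give a product ending at position 170: sizes 85, 27 bp.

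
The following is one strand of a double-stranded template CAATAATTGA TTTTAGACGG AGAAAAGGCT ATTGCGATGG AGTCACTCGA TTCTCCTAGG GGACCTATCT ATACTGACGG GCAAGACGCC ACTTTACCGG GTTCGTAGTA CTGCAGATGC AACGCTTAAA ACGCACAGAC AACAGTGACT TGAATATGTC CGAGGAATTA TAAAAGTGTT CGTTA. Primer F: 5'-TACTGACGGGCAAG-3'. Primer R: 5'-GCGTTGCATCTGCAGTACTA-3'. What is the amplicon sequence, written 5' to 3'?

5'-TACTGACGGGCAAGACGCCACTTTACCGGGTTCGTAGTACTGCAGATGCAACGC-3'

The forward primer matches the template at positions 72–85.
Taking the reverse complement of GCGTTGCATCTGCAGTACTA gives TAGTACTGCAGATGCAACGC, found at positions 106–125 on the template; the primer anneals here to the top strand with its 3' end pointing upstream.
The product is the template from position 72 through 125 (54 bp).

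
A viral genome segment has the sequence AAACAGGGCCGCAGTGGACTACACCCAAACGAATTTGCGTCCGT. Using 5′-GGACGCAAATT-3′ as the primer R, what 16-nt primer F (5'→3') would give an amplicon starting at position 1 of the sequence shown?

The reverse primer's reverse complement AATTTGCGTCC matches the template at positions 32–42; the product starts at position 1.
The forward primer is identical to the top strand over positions 1–16: AAACAGGGCCGCAGTG.

5'-AAACAGGGCCGCAGTG-3'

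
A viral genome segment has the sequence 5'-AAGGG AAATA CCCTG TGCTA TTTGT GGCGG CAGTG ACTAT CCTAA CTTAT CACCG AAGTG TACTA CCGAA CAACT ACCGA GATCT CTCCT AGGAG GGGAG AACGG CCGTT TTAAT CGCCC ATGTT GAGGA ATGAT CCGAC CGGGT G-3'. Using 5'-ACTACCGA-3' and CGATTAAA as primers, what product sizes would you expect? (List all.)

The forward primer ACTACCGA matches the top strand at positions 62–69, 73–80.
The reverse primer's reverse complement is TTTAATCG, matching at positions 110–117.
Each forward site pairs with the reverse site to give a product ending at position 117: sizes 56, 45 bp.

56 bp, 45 bp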